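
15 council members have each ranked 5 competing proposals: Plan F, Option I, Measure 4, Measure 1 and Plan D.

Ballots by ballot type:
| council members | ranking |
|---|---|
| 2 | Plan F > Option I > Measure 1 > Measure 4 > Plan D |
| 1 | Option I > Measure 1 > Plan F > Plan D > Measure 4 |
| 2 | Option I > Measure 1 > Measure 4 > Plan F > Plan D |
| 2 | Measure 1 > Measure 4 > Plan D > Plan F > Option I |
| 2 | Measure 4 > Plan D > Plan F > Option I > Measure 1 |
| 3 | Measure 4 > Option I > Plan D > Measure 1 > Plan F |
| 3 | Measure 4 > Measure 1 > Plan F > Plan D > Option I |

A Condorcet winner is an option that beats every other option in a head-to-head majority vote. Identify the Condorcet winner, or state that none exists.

Measure 4

Pairwise majorities:
Plan F vs Option I: Plan F preferred on 2+2+2+3 = 9 ballots; Plan F wins 9–6.
Plan F vs Measure 4: Plan F is ranked higher on 2+1 = 3 ballots, Measure 4 on 12. Measure 4 wins 12–3.
Plan F vs Measure 1: 2+2 = 4 for Plan F, 11 for Measure 1 — Measure 1 by 11–4.
Plan F vs Plan D: Plan F preferred on 2+1+2+3 = 8 ballots; Plan F wins 8–7.
Option I vs Measure 4: 5 to 10, Measure 4.
Option I vs Measure 1: Option I preferred on 2+1+2+2+3 = 10 ballots; Option I wins 10–5.
Option I vs Plan D: Option I is ranked higher on 2+1+2+3 = 8 ballots, Plan D on 7. Option I wins 8–7.
Measure 4 vs Measure 1: 2+3+3 = 8 for Measure 4, 7 for Measure 1 — Measure 4 by 8–7.
Measure 4 vs Plan D: 14 to 1, Measure 4.
Measure 1 vs Plan D: Measure 1 preferred on 2+1+2+2+3 = 10 ballots; Measure 1 wins 10–5.
Only Measure 4 has no losses; Measure 4 is the Condorcet winner.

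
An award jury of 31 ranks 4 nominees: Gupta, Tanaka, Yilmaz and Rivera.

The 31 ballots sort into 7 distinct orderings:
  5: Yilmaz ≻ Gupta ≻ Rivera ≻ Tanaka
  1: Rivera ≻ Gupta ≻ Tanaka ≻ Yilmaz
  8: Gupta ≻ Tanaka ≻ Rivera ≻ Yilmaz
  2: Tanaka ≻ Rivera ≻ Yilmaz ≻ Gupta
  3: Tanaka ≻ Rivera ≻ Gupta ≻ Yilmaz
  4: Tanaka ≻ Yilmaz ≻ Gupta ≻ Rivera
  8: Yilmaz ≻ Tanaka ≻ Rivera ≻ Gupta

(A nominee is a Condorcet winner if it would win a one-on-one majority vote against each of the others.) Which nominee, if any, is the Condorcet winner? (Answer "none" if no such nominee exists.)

Check each pair by majority over 31 ballots:
Gupta vs Tanaka: Tanaka, 17–14.
Gupta vs Yilmaz: Yilmaz, 19–12.
Gupta vs Rivera: Gupta wins 17–14.
Tanaka vs Yilmaz: Tanaka wins 18–13.
Tanaka–Rivera: Tanaka 25–6.
Yilmaz vs Rivera: Yilmaz wins 17–14.
Tanaka beats each of Gupta, Yilmaz, Rivera — Tanaka is the Condorcet winner.

Tanaka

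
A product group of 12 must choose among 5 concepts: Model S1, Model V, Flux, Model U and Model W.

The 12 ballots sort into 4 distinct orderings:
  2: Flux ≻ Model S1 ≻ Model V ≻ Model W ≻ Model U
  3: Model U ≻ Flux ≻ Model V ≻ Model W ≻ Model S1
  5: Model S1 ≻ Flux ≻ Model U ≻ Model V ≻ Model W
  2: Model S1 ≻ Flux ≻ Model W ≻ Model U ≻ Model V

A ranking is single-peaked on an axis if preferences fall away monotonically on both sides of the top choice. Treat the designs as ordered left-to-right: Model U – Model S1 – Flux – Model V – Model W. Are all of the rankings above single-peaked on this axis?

no

Axis positions: Model U=1, Model S1=2, Flux=3, Model V=4, Model W=5.
Cluster 1 (peak Flux at position 3): ranking walks positions 3-2-4-5-1, expanding outward from the peak — single-peaked.
Cluster 2: ranking walks positions 1-3-4-5-2; Flux is ranked above Model S1 even though Model S1 lies between Flux and the peak Model U on the axis — preferences dip and rise again. Not single-peaked.
Cluster 3 (peak Model S1 at position 2): ranking walks positions 2-3-1-4-5, expanding outward from the peak — single-peaked.
Cluster 4: ranking walks positions 2-3-5-1-4; Model W is ranked above Model V even though Model V lies between Model W and the peak Model S1 on the axis — preferences dip and rise again. Not single-peaked.
Cluster 2 violates single-peakedness, so the profile is not single-peaked on this axis.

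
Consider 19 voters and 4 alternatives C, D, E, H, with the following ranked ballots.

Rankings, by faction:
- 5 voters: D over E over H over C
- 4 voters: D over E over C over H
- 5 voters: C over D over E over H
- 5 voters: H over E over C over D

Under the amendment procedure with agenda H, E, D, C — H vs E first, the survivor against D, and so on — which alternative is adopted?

C

Round 1: H vs E — 5–14, E advances.
Round 2: E vs D — 5–14, D advances.
Round 3: D vs C — 9–10, C advances.
The agenda winner is C.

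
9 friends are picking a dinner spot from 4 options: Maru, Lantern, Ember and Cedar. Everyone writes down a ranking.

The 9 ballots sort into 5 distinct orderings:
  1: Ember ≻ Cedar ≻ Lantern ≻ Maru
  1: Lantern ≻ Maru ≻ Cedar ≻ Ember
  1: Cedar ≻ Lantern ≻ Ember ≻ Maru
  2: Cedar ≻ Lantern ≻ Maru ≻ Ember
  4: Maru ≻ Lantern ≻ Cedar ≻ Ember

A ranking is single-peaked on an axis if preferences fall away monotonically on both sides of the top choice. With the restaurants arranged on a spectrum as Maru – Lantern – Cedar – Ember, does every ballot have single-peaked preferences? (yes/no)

yes

Axis positions: Maru=1, Lantern=2, Cedar=3, Ember=4.
Cluster 1 (peak Ember at position 4): ranking walks positions 4-3-2-1, expanding outward from the peak — single-peaked.
Cluster 2 (peak Lantern at position 2): ranking walks positions 2-1-3-4, expanding outward from the peak — single-peaked.
Cluster 3 (peak Cedar at position 3): ranking walks positions 3-2-4-1, expanding outward from the peak — single-peaked.
Cluster 4 (peak Cedar at position 3): ranking walks positions 3-2-1-4, expanding outward from the peak — single-peaked.
Cluster 5 (peak Maru at position 1): ranking walks positions 1-2-3-4, expanding outward from the peak — single-peaked.
Every ranking is single-peaked on this axis.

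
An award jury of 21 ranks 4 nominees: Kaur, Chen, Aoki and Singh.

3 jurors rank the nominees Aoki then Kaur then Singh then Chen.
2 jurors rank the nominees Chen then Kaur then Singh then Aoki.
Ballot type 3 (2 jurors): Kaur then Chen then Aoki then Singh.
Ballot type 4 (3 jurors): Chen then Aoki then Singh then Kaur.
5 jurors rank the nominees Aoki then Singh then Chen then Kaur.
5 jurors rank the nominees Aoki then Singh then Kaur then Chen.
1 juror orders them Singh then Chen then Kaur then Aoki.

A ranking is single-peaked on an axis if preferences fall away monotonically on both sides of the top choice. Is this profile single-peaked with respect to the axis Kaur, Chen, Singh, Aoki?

Axis positions: Kaur=1, Chen=2, Singh=3, Aoki=4.
Ballot type 1: ranking walks positions 4-1-3-2; Kaur is ranked above Singh even though Singh lies between Kaur and the peak Aoki on the axis — preferences dip and rise again. Not single-peaked.
Ballot type 2 (peak Chen at position 2): ranking walks positions 2-1-3-4, expanding outward from the peak — single-peaked.
Ballot type 3: ranking walks positions 1-2-4-3; Aoki is ranked above Singh even though Singh lies between Aoki and the peak Kaur on the axis — preferences dip and rise again. Not single-peaked.
Ballot type 4: ranking walks positions 2-4-3-1; Aoki is ranked above Singh even though Singh lies between Aoki and the peak Chen on the axis — preferences dip and rise again. Not single-peaked.
Ballot type 5 (peak Aoki at position 4): ranking walks positions 4-3-2-1, expanding outward from the peak — single-peaked.
Ballot type 6: ranking walks positions 4-3-1-2; Kaur is ranked above Chen even though Chen lies between Kaur and the peak Aoki on the axis — preferences dip and rise again. Not single-peaked.
Ballot type 7 (peak Singh at position 3): ranking walks positions 3-2-1-4, expanding outward from the peak — single-peaked.
Ballot type 1 violates single-peakedness, so the profile is not single-peaked on this axis.

no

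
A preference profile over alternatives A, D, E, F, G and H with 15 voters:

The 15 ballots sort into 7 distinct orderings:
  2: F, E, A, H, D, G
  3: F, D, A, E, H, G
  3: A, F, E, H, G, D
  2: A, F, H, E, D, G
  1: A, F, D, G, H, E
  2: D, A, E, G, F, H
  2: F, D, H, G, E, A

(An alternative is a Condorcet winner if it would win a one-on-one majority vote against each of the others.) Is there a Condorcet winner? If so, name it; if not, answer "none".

A

Check each pair by majority over 15 ballots:
A vs D: A wins 8–7.
A vs E: 3+3+2+1+2 = 11 for A, 4 for E — A by 11–4.
A vs F: A wins 8–7.
A vs G: 2+3+3+2+1+2 = 13 for A, 2 for G — A by 13–2.
A vs H: 13 to 2, A.
D vs E: D, 8–7.
D–F: F 13–2.
D vs G: D is ranked higher on 2+3+2+1+2+2 = 12 ballots, G on 3. D wins 12–3.
D–H: D 8–7.
E vs F: E preferred on 2 ballots; F wins 13–2.
E vs G: E, 12–3.
E vs H: E wins 10–5.
F vs G: F preferred on 2+3+3+2+1+2 = 13 ballots; F wins 13–2.
F vs H: F, 15–0.
G vs H: G preferred on 1+2 = 3 ballots; H wins 12–3.
A defeats every rival head-to-head and is the Condorcet winner.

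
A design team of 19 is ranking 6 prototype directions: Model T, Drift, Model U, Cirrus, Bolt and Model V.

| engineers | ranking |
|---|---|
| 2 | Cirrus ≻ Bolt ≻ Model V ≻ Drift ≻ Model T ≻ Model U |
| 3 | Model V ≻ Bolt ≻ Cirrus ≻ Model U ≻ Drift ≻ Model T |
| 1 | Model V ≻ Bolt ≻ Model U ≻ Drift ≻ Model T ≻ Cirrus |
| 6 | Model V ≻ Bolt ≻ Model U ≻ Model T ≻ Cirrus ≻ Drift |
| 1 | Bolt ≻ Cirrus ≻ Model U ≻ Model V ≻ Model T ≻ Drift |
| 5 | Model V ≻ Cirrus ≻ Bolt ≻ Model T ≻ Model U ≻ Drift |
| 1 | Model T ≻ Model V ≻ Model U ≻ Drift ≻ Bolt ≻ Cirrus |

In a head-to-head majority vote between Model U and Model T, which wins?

Ballots ranking Model U above Model T: 3 + 1 + 6 + 1 = 11.
Ballots ranking Model T above Model U: 19 − 11 = 8.
Model U wins the head-to-head 11–8.

Model U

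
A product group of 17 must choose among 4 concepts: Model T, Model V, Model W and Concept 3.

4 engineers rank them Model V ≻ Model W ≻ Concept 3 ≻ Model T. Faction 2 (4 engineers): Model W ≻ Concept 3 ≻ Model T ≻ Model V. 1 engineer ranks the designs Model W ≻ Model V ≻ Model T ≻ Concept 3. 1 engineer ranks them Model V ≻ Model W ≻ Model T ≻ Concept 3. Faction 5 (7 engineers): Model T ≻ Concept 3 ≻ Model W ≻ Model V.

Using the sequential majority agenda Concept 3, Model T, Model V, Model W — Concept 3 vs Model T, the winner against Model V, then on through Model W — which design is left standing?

Model W

Round 1: Concept 3 vs Model T — 8–9, Model T advances.
Round 2: Model T vs Model V — 11–6, Model T advances.
Round 3: Model T vs Model W — 7–10, Model W advances.
Model W survives the agenda.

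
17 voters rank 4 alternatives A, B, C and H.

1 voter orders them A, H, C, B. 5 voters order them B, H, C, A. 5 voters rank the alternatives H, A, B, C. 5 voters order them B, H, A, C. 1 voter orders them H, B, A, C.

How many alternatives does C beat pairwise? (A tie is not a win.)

C against each rival (17 voters):
C vs A: A wins 12–5.
C–B: B 16–1.
C vs H: H wins 17–0.
C beats no one; loses to A, B, H — 0 pairwise wins.

0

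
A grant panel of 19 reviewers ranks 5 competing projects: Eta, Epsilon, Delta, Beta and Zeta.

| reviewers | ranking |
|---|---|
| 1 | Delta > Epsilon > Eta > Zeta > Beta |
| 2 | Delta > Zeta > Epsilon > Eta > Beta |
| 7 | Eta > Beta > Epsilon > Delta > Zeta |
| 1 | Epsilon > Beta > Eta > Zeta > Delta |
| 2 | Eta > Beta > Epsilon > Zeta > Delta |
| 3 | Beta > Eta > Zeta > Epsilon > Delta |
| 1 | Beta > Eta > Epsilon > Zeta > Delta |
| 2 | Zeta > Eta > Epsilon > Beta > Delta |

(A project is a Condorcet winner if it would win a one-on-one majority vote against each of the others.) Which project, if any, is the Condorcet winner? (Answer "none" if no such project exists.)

Check each pair by majority over 19 ballots:
Eta–Epsilon: Eta 15–4.
Eta vs Delta: Eta, 16–3.
Eta–Beta: Eta 14–5.
Eta vs Zeta: Eta wins 15–4.
Epsilon vs Delta: Epsilon wins 16–3.
Epsilon–Beta: Beta 13–6.
Epsilon–Zeta: Epsilon 12–7.
Delta vs Beta: Beta, 16–3.
Delta vs Zeta: Delta, 10–9.
Beta–Zeta: Beta 14–5.
Eta defeats every rival head-to-head and is the Condorcet winner.

Eta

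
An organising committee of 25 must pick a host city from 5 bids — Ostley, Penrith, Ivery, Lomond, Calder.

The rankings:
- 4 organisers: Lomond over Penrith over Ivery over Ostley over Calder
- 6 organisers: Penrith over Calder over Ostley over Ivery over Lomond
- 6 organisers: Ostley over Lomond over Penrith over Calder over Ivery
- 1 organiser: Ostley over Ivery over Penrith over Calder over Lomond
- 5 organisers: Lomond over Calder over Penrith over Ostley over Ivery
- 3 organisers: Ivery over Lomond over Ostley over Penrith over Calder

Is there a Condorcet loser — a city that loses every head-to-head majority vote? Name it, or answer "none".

Ivery

Head-to-head results (25 organisers):
Ostley vs Penrith: Ostley preferred on 6+1+3 = 10 ballots; Penrith wins 15–10.
Ostley vs Ivery: Ostley, 18–7.
Ostley vs Lomond: Ostley, 13–12.
Ostley–Calder: Ostley 14–11.
Penrith vs Ivery: Penrith preferred on 4+6+6+5 = 21 ballots; Penrith wins 21–4.
Penrith vs Lomond: 7 to 18, Lomond.
Penrith vs Calder: Penrith is ranked higher on 4+6+6+1+3 = 20 ballots, Calder on 5. Penrith wins 20–5.
Ivery–Lomond: Lomond 15–10.
Ivery vs Calder: Calder wins 17–8.
Lomond vs Calder: Lomond wins 18–7.
Ivery loses to every other city — it is the Condorcet loser.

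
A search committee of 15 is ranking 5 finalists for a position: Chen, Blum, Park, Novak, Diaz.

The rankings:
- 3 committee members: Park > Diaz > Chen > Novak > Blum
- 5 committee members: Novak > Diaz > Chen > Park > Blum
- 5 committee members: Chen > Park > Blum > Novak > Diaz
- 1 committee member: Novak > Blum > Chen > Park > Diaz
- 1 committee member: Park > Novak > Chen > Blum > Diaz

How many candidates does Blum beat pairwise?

Blum against each rival (15 committee members):
Blum vs Chen: Chen wins 14–1.
Blum vs Park: Park, 14–1.
Blum vs Novak: 5 for Blum, 10 for Novak — Novak by 10–5.
Blum vs Diaz: Blum preferred on 5+1+1 = 7 ballots; Diaz wins 8–7.
Blum beats no one; loses to Chen, Park, Novak, Diaz — 0 pairwise wins.

0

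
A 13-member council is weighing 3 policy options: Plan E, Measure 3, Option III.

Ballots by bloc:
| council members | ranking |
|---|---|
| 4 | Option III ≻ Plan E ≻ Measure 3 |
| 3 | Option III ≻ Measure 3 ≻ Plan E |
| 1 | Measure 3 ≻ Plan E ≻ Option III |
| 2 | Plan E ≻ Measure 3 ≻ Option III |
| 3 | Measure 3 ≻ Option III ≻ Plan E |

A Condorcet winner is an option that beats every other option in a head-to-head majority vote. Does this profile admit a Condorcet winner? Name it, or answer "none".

Option III

Check each pair by majority over 13 ballots:
Plan E vs Measure 3: 6 to 7, Measure 3.
Plan E vs Option III: 3 to 10, Option III.
Measure 3 vs Option III: Measure 3 preferred on 1+2+3 = 6 ballots; Option III wins 7–6.
Only Option III has no losses; Option III is the Condorcet winner.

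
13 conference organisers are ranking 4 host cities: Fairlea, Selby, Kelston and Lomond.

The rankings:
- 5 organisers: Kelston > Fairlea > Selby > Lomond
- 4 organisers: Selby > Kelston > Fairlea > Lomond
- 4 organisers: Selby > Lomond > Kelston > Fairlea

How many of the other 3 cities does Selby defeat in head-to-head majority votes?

3

Selby against each rival (13 organisers):
Selby vs Fairlea: Selby preferred on 4+4 = 8 ballots; Selby wins 8–5.
Selby vs Kelston: Selby wins 8–5.
Selby vs Lomond: Selby wins 13–0.
Selby beats Fairlea, Kelston, Lomond — 3 pairwise wins.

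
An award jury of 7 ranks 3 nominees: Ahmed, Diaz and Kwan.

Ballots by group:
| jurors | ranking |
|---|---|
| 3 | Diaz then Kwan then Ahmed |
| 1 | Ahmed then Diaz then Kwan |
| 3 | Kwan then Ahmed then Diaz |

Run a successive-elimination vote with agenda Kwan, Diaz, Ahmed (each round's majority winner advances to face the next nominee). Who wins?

Ahmed

Round 1: Kwan vs Diaz — 3–4, Diaz advances.
Round 2: Diaz vs Ahmed — 3–4, Ahmed advances.
The agenda winner is Ahmed.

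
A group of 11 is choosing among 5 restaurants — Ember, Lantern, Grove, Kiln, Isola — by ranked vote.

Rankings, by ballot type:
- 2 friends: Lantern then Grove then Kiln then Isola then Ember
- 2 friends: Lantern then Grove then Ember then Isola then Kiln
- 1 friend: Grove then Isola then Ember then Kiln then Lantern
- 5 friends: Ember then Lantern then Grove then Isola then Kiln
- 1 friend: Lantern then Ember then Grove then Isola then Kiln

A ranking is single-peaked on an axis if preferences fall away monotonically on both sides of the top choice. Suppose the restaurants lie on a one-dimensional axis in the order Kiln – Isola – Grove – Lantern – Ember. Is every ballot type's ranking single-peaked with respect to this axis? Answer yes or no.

Axis positions: Kiln=1, Isola=2, Grove=3, Lantern=4, Ember=5.
Ballot type 1: ranking walks positions 4-3-1-2-5; Kiln is ranked above Isola even though Isola lies between Kiln and the peak Lantern on the axis — preferences dip and rise again. Not single-peaked.
Ballot type 2 (peak Lantern at position 4): ranking walks positions 4-3-5-2-1, expanding outward from the peak — single-peaked.
Ballot type 3: ranking walks positions 3-2-5-1-4; Ember is ranked above Lantern even though Lantern lies between Ember and the peak Grove on the axis — preferences dip and rise again. Not single-peaked.
Ballot type 4 (peak Ember at position 5): ranking walks positions 5-4-3-2-1, expanding outward from the peak — single-peaked.
Ballot type 5 (peak Lantern at position 4): ranking walks positions 4-5-3-2-1, expanding outward from the peak — single-peaked.
Ballot type 1 violates single-peakedness, so the profile is not single-peaked on this axis.

no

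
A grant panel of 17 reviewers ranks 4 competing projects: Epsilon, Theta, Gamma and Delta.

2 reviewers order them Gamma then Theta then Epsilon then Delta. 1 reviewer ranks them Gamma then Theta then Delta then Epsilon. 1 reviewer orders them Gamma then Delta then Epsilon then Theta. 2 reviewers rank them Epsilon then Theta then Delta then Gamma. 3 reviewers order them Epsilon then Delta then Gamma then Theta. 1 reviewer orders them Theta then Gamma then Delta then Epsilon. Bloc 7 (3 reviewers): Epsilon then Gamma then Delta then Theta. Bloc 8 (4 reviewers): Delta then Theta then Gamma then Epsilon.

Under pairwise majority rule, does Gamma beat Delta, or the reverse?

Ballots ranking Gamma above Delta: 2 + 1 + 1 + 1 + 3 = 8.
Ballots ranking Delta above Gamma: 17 − 8 = 9.
Delta wins the head-to-head 9–8.

Delta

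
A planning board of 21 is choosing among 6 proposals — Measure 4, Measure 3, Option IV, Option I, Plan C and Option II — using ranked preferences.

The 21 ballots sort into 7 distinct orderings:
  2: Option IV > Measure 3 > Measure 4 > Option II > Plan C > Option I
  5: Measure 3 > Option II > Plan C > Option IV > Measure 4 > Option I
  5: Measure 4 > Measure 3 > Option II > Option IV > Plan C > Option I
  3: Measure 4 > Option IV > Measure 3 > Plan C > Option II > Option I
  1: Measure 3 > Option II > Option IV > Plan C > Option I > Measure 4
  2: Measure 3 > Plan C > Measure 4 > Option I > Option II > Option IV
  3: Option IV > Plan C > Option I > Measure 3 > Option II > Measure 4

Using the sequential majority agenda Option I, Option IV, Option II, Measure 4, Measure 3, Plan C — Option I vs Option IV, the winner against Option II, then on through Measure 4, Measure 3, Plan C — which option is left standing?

Round 1: Option I vs Option IV — 2–19, Option IV advances.
Round 2: Option IV vs Option II — 8–13, Option II advances.
Round 3: Option II vs Measure 4 — 9–12, Measure 4 advances.
Round 4: Measure 4 vs Measure 3 — 8–13, Measure 3 advances.
Round 5: Measure 3 vs Plan C — 18–3, Measure 3 advances.
The agenda winner is Measure 3.

Measure 3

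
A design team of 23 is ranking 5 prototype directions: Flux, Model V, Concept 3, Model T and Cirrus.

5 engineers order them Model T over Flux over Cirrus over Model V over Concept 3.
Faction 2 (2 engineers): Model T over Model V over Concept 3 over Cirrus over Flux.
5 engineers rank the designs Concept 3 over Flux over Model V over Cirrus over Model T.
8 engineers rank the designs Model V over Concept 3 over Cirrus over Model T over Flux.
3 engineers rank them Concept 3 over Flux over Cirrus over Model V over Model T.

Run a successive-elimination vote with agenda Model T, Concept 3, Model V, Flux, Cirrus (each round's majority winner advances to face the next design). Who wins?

Flux

Round 1: Model T vs Concept 3 — 7–16, Concept 3 advances.
Round 2: Concept 3 vs Model V — 8–15, Model V advances.
Round 3: Model V vs Flux — 10–13, Flux advances.
Round 4: Flux vs Cirrus — 13–10, Flux advances.
The agenda winner is Flux.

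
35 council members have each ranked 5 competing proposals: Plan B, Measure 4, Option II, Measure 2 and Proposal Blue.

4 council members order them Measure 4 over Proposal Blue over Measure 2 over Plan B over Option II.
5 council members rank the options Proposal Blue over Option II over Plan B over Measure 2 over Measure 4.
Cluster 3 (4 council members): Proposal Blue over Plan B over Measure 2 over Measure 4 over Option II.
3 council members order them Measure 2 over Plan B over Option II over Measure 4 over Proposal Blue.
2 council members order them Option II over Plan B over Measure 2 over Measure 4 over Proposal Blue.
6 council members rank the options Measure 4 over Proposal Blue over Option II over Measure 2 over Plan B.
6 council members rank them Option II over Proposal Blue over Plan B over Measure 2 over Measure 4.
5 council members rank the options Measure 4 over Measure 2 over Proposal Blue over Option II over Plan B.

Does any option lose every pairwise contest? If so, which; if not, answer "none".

Pairwise majorities:
Plan B–Measure 4: Plan B 20–15.
Plan B vs Option II: Plan B preferred on 4+4+3 = 11 ballots; Option II wins 24–11.
Plan B vs Measure 2: 17 to 18, Measure 2.
Plan B vs Proposal Blue: 5 to 30, Proposal Blue.
Measure 4 vs Option II: 19 to 16, Measure 4.
Measure 4 vs Measure 2: Measure 4 is ranked higher on 4+6+5 = 15 ballots, Measure 2 on 20. Measure 2 wins 20–15.
Measure 4 vs Proposal Blue: 4+3+2+6+5 = 20 for Measure 4, 15 for Proposal Blue — Measure 4 by 20–15.
Option II vs Measure 2: Option II is ranked higher on 5+2+6+6 = 19 ballots, Measure 2 on 16. Option II wins 19–16.
Option II vs Proposal Blue: Option II is ranked higher on 3+2+6 = 11 ballots, Proposal Blue on 24. Proposal Blue wins 24–11.
Measure 2–Proposal Blue: Proposal Blue 25–10.
No option is winless: Plan B beats Measure 4; Measure 4 beats Option II; Option II beats Plan B; Measure 2 beats Plan B; Proposal Blue beats Plan B. There is no Condorcet loser.

none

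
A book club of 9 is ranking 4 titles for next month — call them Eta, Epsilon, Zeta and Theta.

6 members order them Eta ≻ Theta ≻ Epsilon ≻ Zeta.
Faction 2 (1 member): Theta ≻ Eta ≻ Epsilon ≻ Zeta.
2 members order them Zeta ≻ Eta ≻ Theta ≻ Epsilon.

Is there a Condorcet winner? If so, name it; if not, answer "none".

Eta

Check each pair by majority over 9 ballots:
Eta vs Epsilon: Eta, 9–0.
Eta vs Zeta: Eta preferred on 6+1 = 7 ballots; Eta wins 7–2.
Eta vs Theta: Eta preferred on 6+2 = 8 ballots; Eta wins 8–1.
Epsilon–Zeta: Epsilon 7–2.
Epsilon–Theta: Theta 9–0.
Zeta vs Theta: Zeta is ranked higher on 2 ballots, Theta on 7. Theta wins 7–2.
Eta wins every pairwise contest, so Eta is the Condorcet winner.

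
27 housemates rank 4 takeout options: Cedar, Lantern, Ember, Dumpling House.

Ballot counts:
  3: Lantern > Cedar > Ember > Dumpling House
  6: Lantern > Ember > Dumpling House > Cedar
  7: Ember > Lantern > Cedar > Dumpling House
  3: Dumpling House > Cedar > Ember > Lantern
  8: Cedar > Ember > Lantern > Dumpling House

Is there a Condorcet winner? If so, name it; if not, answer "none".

Head-to-head results (27 friends):
Cedar vs Lantern: Lantern, 16–11.
Cedar–Ember: Cedar 14–13.
Cedar–Dumpling House: Cedar 18–9.
Lantern vs Ember: Ember, 18–9.
Lantern vs Dumpling House: 3+6+7+8 = 24 for Lantern, 3 for Dumpling House — Lantern by 24–3.
Ember vs Dumpling House: Ember preferred on 3+6+7+8 = 24 ballots; Ember wins 24–3.
Every restaurant loses at least once (Cedar loses to Lantern; Lantern loses to Ember; Ember loses to Cedar; Dumpling House loses to Cedar). The majority relation contains the cycle Cedar > Ember > Lantern > Cedar, so there is no Condorcet winner.

none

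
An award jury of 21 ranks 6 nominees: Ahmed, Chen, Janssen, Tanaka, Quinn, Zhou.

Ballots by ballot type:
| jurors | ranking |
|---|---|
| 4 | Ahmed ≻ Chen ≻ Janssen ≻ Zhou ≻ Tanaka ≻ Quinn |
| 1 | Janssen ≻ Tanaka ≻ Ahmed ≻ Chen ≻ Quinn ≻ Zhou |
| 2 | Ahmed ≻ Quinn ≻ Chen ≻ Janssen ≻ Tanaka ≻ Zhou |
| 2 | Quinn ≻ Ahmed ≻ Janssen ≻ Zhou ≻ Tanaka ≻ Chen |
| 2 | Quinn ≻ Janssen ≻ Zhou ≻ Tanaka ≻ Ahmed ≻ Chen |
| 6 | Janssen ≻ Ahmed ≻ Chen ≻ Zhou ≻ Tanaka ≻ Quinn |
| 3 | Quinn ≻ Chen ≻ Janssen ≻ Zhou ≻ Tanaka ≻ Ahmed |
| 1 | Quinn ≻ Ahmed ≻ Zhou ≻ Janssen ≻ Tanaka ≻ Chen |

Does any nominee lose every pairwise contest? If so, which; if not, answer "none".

none

Head-to-head results (21 jurors):
Ahmed vs Chen: Ahmed, 18–3.
Ahmed vs Janssen: Janssen, 12–9.
Ahmed vs Tanaka: 4+2+2+6+1 = 15 for Ahmed, 6 for Tanaka — Ahmed by 15–6.
Ahmed vs Quinn: 13 to 8, Ahmed.
Ahmed vs Zhou: Ahmed, 16–5.
Chen vs Janssen: 9 to 12, Janssen.
Chen vs Tanaka: Chen, 15–6.
Chen vs Quinn: 11 to 10, Chen.
Chen–Zhou: Chen 16–5.
Janssen–Tanaka: Janssen 21–0.
Janssen vs Quinn: Janssen, 11–10.
Janssen vs Zhou: Janssen, 20–1.
Tanaka–Quinn: Tanaka 11–10.
Tanaka–Zhou: Zhou 18–3.
Quinn vs Zhou: Quinn wins 11–10.
Every nominee wins at least one matchup (Ahmed beats Chen; Chen beats Tanaka; Janssen beats Ahmed; Tanaka beats Quinn; Quinn beats Zhou; Zhou beats Tanaka), so there is no Condorcet loser.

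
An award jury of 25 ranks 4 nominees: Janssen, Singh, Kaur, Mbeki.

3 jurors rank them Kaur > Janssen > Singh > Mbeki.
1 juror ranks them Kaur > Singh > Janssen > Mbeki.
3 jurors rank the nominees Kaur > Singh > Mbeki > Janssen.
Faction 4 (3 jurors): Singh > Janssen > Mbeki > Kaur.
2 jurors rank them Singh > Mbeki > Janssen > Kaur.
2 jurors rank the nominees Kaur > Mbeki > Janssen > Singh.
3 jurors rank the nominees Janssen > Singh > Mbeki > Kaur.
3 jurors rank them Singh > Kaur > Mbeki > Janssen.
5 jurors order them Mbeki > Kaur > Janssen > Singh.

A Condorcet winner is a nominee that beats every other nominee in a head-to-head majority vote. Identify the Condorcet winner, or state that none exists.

Check each pair by majority over 25 ballots:
Janssen vs Singh: Janssen wins 13–12.
Janssen vs Kaur: Janssen is ranked higher on 3+2+3 = 8 ballots, Kaur on 17. Kaur wins 17–8.
Janssen vs Mbeki: Mbeki, 15–10.
Singh–Kaur: Kaur 14–11.
Singh vs Mbeki: Singh preferred on 18 ballots; Singh wins 18–7.
Kaur–Mbeki: Mbeki 13–12.
Every nominee loses at least once (Janssen loses to Kaur; Singh loses to Janssen; Kaur loses to Mbeki; Mbeki loses to Singh). The majority relation contains the cycle Janssen > Singh > Mbeki > Janssen, so there is no Condorcet winner.

none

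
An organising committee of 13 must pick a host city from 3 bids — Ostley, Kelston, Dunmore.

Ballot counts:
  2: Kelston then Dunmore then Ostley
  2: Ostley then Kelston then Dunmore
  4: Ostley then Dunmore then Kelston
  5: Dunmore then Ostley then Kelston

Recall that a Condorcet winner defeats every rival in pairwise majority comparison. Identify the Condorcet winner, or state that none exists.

Pairwise majorities:
Ostley–Kelston: Ostley 11–2.
Ostley vs Dunmore: Dunmore wins 7–6.
Kelston vs Dunmore: Kelston is ranked higher on 2+2 = 4 ballots, Dunmore on 9. Dunmore wins 9–4.
Dunmore wins every pairwise contest, so Dunmore is the Condorcet winner.

Dunmore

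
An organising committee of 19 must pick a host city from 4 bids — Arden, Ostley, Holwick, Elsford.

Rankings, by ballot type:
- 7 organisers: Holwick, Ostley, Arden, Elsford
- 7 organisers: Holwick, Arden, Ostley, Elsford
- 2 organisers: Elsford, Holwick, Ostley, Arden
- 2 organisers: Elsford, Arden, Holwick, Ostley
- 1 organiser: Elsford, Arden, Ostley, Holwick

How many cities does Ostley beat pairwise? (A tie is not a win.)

1

Ostley against each rival (19 organisers):
Ostley vs Arden: Ostley preferred on 7+2 = 9 ballots; Arden wins 10–9.
Ostley vs Holwick: Holwick, 18–1.
Ostley vs Elsford: Ostley is ranked higher on 7+7 = 14 ballots, Elsford on 5. Ostley wins 14–5.
Ostley beats Elsford; loses to Arden, Holwick — 1 pairwise win.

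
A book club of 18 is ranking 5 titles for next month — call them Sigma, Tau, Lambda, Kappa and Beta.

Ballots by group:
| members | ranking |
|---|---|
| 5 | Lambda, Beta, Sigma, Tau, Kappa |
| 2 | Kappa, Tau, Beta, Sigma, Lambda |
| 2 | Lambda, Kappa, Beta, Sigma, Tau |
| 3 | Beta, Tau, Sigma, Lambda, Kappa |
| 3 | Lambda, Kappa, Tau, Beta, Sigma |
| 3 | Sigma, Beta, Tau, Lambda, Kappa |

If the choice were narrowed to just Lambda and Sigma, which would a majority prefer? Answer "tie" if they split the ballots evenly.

Lambda

Ballots ranking Lambda above Sigma: 5 + 2 + 3 = 10.
Ballots ranking Sigma above Lambda: 18 − 10 = 8.
Lambda wins the head-to-head 10–8.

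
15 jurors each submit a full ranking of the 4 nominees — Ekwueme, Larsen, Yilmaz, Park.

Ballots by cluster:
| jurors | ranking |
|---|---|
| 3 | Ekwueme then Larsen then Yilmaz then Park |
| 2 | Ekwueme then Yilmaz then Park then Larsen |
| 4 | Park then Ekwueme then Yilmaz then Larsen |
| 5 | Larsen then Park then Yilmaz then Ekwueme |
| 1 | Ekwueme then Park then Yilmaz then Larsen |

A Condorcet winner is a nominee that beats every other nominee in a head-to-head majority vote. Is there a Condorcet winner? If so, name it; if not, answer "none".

Pairwise majorities:
Ekwueme vs Larsen: 3+2+4+1 = 10 for Ekwueme, 5 for Larsen — Ekwueme by 10–5.
Ekwueme vs Yilmaz: 3+2+4+1 = 10 for Ekwueme, 5 for Yilmaz — Ekwueme by 10–5.
Ekwueme vs Park: Ekwueme is ranked higher on 3+2+1 = 6 ballots, Park on 9. Park wins 9–6.
Larsen vs Yilmaz: Larsen is ranked higher on 3+5 = 8 ballots, Yilmaz on 7. Larsen wins 8–7.
Larsen vs Park: 8 to 7, Larsen.
Yilmaz vs Park: Yilmaz is ranked higher on 3+2 = 5 ballots, Park on 10. Park wins 10–5.
No nominee is unbeaten: Ekwueme loses to Park; Larsen loses to Ekwueme; Yilmaz loses to Ekwueme; Park loses to Larsen. In particular Ekwueme > Larsen > Park > Ekwueme is a majority cycle — no Condorcet winner exists.

none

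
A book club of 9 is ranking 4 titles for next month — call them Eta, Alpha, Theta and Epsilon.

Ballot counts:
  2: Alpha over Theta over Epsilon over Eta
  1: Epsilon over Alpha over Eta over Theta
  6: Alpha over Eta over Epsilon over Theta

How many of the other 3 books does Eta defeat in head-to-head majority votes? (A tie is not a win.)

Eta against each rival (9 members):
Eta vs Alpha: Alpha, 9–0.
Eta vs Theta: 7 to 2, Eta.
Eta vs Epsilon: Eta preferred on 6 ballots; Eta wins 6–3.
Eta beats Theta, Epsilon; loses to Alpha — 2 pairwise wins.

2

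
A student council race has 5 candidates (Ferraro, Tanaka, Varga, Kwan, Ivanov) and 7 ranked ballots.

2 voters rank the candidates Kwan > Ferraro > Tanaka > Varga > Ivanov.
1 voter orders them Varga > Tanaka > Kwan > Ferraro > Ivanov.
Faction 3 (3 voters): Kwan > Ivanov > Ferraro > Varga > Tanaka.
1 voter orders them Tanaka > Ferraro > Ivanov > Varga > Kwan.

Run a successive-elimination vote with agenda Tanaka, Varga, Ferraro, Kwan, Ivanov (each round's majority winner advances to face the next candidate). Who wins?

Kwan

Round 1: Tanaka vs Varga — 3–4, Varga advances.
Round 2: Varga vs Ferraro — 1–6, Ferraro advances.
Round 3: Ferraro vs Kwan — 1–6, Kwan advances.
Round 4: Kwan vs Ivanov — 6–1, Kwan advances.
Kwan survives the agenda.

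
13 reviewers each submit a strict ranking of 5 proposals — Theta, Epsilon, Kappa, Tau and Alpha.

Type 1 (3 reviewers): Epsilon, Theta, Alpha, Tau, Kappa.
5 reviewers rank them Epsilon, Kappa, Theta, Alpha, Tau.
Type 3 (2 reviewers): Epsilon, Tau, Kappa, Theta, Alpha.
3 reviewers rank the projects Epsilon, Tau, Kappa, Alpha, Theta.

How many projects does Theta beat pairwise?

Theta against each rival (13 reviewers):
Theta vs Epsilon: Epsilon, 13–0.
Theta vs Kappa: Theta is ranked higher on 3 ballots, Kappa on 10. Kappa wins 10–3.
Theta vs Tau: Theta is ranked higher on 3+5 = 8 ballots, Tau on 5. Theta wins 8–5.
Theta vs Alpha: Theta, 10–3.
Theta beats Tau, Alpha; loses to Epsilon, Kappa — 2 pairwise wins.

2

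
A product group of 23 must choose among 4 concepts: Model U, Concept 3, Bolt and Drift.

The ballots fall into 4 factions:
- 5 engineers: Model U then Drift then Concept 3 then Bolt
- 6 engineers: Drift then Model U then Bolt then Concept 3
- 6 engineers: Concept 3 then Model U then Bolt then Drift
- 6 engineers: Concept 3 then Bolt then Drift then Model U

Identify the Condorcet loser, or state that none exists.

none

Pairwise majorities:
Model U vs Concept 3: 5+6 = 11 for Model U, 12 for Concept 3 — Concept 3 by 12–11.
Model U vs Bolt: Model U, 17–6.
Model U vs Drift: Drift, 12–11.
Concept 3 vs Bolt: Concept 3 preferred on 5+6+6 = 17 ballots; Concept 3 wins 17–6.
Concept 3 vs Drift: Concept 3 wins 12–11.
Bolt vs Drift: Bolt wins 12–11.
Each design has at least one pairwise win (Model U beats Bolt; Concept 3 beats Model U; Bolt beats Drift; Drift beats Model U) — no Condorcet loser.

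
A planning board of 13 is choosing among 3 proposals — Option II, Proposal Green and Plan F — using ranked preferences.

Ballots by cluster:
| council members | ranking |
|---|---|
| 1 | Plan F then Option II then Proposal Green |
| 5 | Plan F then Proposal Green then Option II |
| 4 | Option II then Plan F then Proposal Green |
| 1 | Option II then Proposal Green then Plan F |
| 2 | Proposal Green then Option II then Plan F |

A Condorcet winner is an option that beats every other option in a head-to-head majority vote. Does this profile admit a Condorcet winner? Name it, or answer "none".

Check each pair by majority over 13 ballots:
Option II vs Proposal Green: 1+4+1 = 6 for Option II, 7 for Proposal Green — Proposal Green by 7–6.
Option II vs Plan F: Option II preferred on 4+1+2 = 7 ballots; Option II wins 7–6.
Proposal Green vs Plan F: Proposal Green preferred on 1+2 = 3 ballots; Plan F wins 10–3.
No option is unbeaten: Option II loses to Proposal Green; Proposal Green loses to Plan F; Plan F loses to Option II. In particular Option II > Plan F > Proposal Green > Option II is a majority cycle — no Condorcet winner exists.

none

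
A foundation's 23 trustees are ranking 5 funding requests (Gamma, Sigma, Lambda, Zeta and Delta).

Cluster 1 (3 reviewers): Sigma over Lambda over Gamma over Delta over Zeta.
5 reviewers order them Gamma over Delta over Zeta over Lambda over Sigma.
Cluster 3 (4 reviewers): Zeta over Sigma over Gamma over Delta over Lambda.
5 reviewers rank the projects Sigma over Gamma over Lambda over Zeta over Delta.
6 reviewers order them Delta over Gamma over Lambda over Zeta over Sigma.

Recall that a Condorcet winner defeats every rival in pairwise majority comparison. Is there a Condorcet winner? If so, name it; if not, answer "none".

Head-to-head results (23 reviewers):
Gamma vs Sigma: Gamma preferred on 5+6 = 11 ballots; Sigma wins 12–11.
Gamma vs Lambda: Gamma preferred on 5+4+5+6 = 20 ballots; Gamma wins 20–3.
Gamma vs Zeta: Gamma is ranked higher on 3+5+5+6 = 19 ballots, Zeta on 4. Gamma wins 19–4.
Gamma vs Delta: Gamma is ranked higher on 3+5+4+5 = 17 ballots, Delta on 6. Gamma wins 17–6.
Sigma vs Lambda: Sigma preferred on 3+4+5 = 12 ballots; Sigma wins 12–11.
Sigma vs Zeta: Sigma preferred on 3+5 = 8 ballots; Zeta wins 15–8.
Sigma vs Delta: 3+4+5 = 12 for Sigma, 11 for Delta — Sigma by 12–11.
Lambda vs Zeta: 14 to 9, Lambda.
Lambda vs Delta: Lambda is ranked higher on 3+5 = 8 ballots, Delta on 15. Delta wins 15–8.
Zeta vs Delta: 9 to 14, Delta.
Every project loses at least once (Gamma loses to Sigma; Sigma loses to Zeta; Lambda loses to Gamma; Zeta loses to Gamma; Delta loses to Gamma). The majority relation contains the cycle Gamma beats Zeta beats Sigma beats Gamma, so there is no Condorcet winner.

none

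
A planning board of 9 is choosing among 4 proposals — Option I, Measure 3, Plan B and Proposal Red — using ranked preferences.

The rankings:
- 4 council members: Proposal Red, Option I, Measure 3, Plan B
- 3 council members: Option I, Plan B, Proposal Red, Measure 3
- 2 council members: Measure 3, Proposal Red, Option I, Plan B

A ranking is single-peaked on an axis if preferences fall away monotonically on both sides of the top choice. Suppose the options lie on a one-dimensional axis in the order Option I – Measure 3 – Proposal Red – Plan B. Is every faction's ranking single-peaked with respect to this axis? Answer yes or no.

no

Axis positions: Option I=1, Measure 3=2, Proposal Red=3, Plan B=4.
Faction 1: ranking walks positions 3-1-2-4; Option I is ranked above Measure 3 even though Measure 3 lies between Option I and the peak Proposal Red on the axis — preferences dip and rise again. Not single-peaked.
Faction 2: ranking walks positions 1-4-3-2; Plan B is ranked above Measure 3 even though Measure 3 lies between Plan B and the peak Option I on the axis — preferences dip and rise again. Not single-peaked.
Faction 3 (peak Measure 3 at position 2): ranking walks positions 2-3-1-4, expanding outward from the peak — single-peaked.
Faction 1 violates single-peakedness, so the profile is not single-peaked on this axis.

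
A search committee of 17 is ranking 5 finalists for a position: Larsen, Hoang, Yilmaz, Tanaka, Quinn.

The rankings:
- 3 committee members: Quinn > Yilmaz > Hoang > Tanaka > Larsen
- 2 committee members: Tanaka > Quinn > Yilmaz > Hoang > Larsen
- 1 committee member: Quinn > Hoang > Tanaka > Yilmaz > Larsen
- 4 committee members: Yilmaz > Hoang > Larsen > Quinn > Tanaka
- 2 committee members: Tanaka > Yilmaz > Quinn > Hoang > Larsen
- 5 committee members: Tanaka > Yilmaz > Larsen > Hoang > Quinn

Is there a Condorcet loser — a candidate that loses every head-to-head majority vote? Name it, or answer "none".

Quinn

Head-to-head results (17 committee members):
Larsen–Hoang: Hoang 12–5.
Larsen vs Yilmaz: Yilmaz, 17–0.
Larsen vs Tanaka: 4 to 13, Tanaka.
Larsen vs Quinn: Larsen preferred on 4+5 = 9 ballots; Larsen wins 9–8.
Hoang vs Yilmaz: Yilmaz wins 16–1.
Hoang vs Tanaka: Tanaka, 9–8.
Hoang vs Quinn: 9 to 8, Hoang.
Yilmaz vs Tanaka: 3+4 = 7 for Yilmaz, 10 for Tanaka — Tanaka by 10–7.
Yilmaz vs Quinn: 11 to 6, Yilmaz.
Tanaka vs Quinn: 2+2+5 = 9 for Tanaka, 8 for Quinn — Tanaka by 9–8.
Quinn is beaten in every head-to-head and is the Condorcet loser.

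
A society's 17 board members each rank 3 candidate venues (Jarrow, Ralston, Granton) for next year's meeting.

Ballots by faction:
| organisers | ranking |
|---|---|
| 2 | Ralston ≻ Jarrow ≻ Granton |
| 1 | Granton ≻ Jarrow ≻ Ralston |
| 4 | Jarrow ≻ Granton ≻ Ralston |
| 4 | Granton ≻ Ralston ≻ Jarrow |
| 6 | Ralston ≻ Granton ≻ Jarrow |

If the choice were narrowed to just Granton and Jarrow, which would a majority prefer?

Ballots ranking Granton above Jarrow: 1 + 4 + 6 = 11.
Ballots ranking Jarrow above Granton: 17 − 11 = 6.
Granton wins the head-to-head 11–6.

Granton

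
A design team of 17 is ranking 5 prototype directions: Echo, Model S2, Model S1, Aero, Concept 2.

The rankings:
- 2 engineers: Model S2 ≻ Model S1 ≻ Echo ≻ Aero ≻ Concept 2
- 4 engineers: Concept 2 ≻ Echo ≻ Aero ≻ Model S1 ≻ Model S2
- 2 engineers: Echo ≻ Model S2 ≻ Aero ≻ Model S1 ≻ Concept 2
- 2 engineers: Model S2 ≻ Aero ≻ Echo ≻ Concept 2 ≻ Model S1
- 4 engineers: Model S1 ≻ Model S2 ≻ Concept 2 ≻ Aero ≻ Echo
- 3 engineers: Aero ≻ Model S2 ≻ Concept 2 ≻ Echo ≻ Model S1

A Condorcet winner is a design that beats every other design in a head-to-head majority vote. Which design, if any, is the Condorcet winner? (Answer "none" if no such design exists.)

Model S2

Head-to-head results (17 engineers):
Echo vs Model S2: Model S2, 11–6.
Echo vs Model S1: Echo preferred on 4+2+2+3 = 11 ballots; Echo wins 11–6.
Echo vs Aero: Aero wins 9–8.
Echo vs Concept 2: 6 to 11, Concept 2.
Model S2 vs Model S1: Model S2, 9–8.
Model S2 vs Aero: Model S2 is ranked higher on 2+2+2+4 = 10 ballots, Aero on 7. Model S2 wins 10–7.
Model S2 vs Concept 2: Model S2, 13–4.
Model S1 vs Aero: 6 to 11, Aero.
Model S1–Concept 2: Concept 2 9–8.
Aero vs Concept 2: Aero preferred on 2+2+2+3 = 9 ballots; Aero wins 9–8.
Model S2 wins every pairwise contest, so Model S2 is the Condorcet winner.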